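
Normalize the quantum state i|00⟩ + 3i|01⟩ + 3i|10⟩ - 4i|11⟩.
0.169i|00⟩ + 0.5071i|01⟩ + 0.5071i|10⟩ - 0.6761i|11⟩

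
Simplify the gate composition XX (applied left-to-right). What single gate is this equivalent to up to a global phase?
I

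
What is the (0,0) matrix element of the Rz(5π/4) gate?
(-0.3827 - 0.9239i)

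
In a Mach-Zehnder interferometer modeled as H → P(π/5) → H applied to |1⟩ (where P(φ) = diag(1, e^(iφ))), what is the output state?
(0.09549 - 0.2939i)|0⟩ + (0.9045 + 0.2939i)|1⟩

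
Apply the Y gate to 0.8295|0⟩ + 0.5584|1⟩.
-0.5584i|0⟩ + 0.8295i|1⟩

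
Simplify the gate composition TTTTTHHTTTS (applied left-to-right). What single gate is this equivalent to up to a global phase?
S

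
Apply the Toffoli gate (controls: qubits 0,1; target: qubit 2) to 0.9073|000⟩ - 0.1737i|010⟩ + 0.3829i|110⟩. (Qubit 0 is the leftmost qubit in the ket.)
0.9073|000⟩ - 0.1737i|010⟩ + 0.3829i|111⟩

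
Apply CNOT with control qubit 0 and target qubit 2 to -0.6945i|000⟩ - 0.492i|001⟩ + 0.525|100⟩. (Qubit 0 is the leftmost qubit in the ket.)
-0.6945i|000⟩ - 0.492i|001⟩ + 0.525|101⟩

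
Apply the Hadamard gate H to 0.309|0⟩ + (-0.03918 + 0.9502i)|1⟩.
(0.1908 + 0.6719i)|0⟩ + (0.2462 - 0.6719i)|1⟩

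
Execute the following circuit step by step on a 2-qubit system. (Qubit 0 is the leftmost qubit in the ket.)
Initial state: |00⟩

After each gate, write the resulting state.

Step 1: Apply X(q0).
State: |10⟩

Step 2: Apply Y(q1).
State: i|11⟩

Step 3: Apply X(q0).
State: i|01⟩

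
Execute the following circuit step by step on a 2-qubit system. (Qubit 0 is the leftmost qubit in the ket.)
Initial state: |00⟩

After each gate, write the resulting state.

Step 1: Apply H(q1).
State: 1/√2|00⟩ + 1/√2|01⟩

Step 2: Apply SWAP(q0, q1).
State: 1/√2|00⟩ + 1/√2|10⟩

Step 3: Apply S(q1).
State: 1/√2|00⟩ + 1/√2|10⟩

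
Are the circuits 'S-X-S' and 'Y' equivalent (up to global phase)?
No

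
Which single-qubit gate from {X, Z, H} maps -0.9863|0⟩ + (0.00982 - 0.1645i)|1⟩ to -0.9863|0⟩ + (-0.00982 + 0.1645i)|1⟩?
Z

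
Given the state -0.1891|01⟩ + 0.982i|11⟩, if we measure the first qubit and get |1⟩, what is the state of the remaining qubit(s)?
i|1⟩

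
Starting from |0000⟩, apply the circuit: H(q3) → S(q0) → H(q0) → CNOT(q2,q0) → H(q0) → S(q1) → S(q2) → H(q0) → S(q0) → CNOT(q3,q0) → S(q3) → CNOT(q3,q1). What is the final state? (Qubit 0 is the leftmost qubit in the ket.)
1/2|0000⟩ - 1/2|0101⟩ + (1/2)i|1000⟩ + (1/2)i|1101⟩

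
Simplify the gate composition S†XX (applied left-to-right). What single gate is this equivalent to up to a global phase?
S†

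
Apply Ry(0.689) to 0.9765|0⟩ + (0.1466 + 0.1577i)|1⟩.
(0.8696 - 0.05326i)|0⟩ + (0.4678 + 0.1484i)|1⟩

Ry(0.689) = [[cos(θ/2), −sin(θ/2)], [sin(θ/2), cos(θ/2)]]; θ = 0.689, cos(θ/2) ≈ 0.941244, sin(θ/2) ≈ 0.337726.
With a = amp(|0⟩) = 0.9765 and b = amp(|1⟩) = (0.1466 + 0.1577i):
new amp(|0⟩) = (0.941244)·a + (-0.337726)·b = (0.8696 - 0.05326i)
new amp(|1⟩) = (0.337726)·a + (0.941244)·b = (0.4678 + 0.1484i)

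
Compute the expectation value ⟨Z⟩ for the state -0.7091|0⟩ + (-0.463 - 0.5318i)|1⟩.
0.005643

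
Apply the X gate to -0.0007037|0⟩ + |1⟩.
|0⟩ - 0.0007037|1⟩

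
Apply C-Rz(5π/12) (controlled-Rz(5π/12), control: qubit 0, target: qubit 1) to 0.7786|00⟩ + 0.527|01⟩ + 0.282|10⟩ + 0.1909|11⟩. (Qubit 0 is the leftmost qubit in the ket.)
0.7786|00⟩ + 0.527|01⟩ + (0.2237 - 0.1717i)|10⟩ + (0.1515 + 0.1162i)|11⟩

C-Rz(5π/12) leaves the control-|0⟩ kets |00⟩, |01⟩ unchanged and applies Rz(5π/12) to qubit 1 on the control-|1⟩ pair (|10⟩, |11⟩).
Rz(5π/12) = [[e^(−iθ/2), 0], [0, e^(iθ/2)]] with e^(±iθ/2) = cos(θ/2) ± i·sin(θ/2); θ = 5π/12, cos(θ/2) ≈ 0.793353, sin(θ/2) ≈ 0.608761.
With a = amp(|10⟩) = 0.282 and b = amp(|11⟩) = 0.1909:
new amp(|10⟩) = (0.793353 - 0.608761i)·a = (0.2237 - 0.1717i)
new amp(|11⟩) = (0.793353 + 0.608761i)·b = (0.1515 + 0.1162i)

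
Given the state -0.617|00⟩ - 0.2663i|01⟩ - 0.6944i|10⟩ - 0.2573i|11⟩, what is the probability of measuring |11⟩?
0.0662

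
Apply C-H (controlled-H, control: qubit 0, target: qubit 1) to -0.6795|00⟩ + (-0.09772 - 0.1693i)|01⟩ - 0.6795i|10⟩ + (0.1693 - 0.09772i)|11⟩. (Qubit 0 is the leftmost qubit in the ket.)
-0.6795|00⟩ + (-0.09772 - 0.1693i)|01⟩ + (0.1197 - 0.5496i)|10⟩ + (-0.1197 - 0.4114i)|11⟩

C-H leaves the control-|0⟩ kets |00⟩, |01⟩ unchanged and applies H to qubit 1 on the control-|1⟩ pair (|10⟩, |11⟩).
H = [[1/√2, 1/√2], [1/√2, -1/√2]].
With a = amp(|10⟩) = -0.6795i and b = amp(|11⟩) = (0.1693 - 0.09772i):
new amp(|10⟩) = (1/√2)·a + (1/√2)·b = (0.1197 - 0.5496i)
new amp(|11⟩) = (1/√2)·a + (-1/√2)·b = (-0.1197 - 0.4114i)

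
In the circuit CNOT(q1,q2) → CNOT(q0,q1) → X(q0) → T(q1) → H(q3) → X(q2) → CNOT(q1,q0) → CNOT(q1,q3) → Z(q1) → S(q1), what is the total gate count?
10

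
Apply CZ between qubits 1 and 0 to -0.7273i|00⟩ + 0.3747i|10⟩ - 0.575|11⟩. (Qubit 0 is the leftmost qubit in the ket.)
-0.7273i|00⟩ + 0.3747i|10⟩ + 0.575|11⟩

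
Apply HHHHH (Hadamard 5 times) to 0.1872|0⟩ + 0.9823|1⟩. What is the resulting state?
0.827|0⟩ - 0.5622|1⟩

H² = I, so H^5 = H: a single Hadamard. With (a, b) = (0.1872, 0.9823), H gives ((a + b)/√2, (a − b)/√2) = (0.827, -0.5622).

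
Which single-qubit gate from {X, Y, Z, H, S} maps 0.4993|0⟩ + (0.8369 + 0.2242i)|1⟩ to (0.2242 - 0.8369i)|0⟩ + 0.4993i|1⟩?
Y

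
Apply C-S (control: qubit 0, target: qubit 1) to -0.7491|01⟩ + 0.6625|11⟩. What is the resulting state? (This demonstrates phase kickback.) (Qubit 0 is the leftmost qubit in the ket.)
-0.7491|01⟩ + 0.6625i|11⟩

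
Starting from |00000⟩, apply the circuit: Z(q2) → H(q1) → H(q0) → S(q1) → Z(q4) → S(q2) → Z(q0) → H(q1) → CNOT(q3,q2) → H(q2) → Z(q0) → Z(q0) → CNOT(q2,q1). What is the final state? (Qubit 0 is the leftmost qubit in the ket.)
(0.25 + 0.25i)|00000⟩ + (0.25 - 0.25i)|00100⟩ + (0.25 - 0.25i)|01000⟩ + (0.25 + 0.25i)|01100⟩ + (-0.25 - 0.25i)|10000⟩ + (-0.25 + 0.25i)|10100⟩ + (-0.25 + 0.25i)|11000⟩ + (-0.25 - 0.25i)|11100⟩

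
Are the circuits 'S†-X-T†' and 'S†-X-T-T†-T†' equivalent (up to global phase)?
Yes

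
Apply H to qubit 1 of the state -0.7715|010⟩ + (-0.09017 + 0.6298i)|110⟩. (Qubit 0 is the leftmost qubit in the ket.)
-0.5455|000⟩ + 0.5455|010⟩ + (-0.06376 + 0.4453i)|100⟩ + (0.06376 - 0.4453i)|110⟩

H on qubit 1 mixes each pair of kets that differ only in qubit 1: amplitudes (a, b) of (|…0…⟩, |…1…⟩) become ((a + b)/√2, (a − b)/√2). Kets absent from the input have amplitude 0.
(|000⟩, |010⟩): (a, b) = (0, -0.7715) → (-0.5455, 0.5455)
(|100⟩, |110⟩): (a, b) = (0, (-0.09017 + 0.6298i)) → ((-0.06376 + 0.4453i), (0.06376 - 0.4453i))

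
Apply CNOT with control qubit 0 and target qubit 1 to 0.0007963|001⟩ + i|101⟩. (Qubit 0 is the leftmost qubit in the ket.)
0.0007963|001⟩ + i|111⟩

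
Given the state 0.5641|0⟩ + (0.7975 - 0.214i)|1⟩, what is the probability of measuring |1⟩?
0.6818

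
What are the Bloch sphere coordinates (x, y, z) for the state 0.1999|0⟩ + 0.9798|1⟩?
(0.3917, 0, -0.92)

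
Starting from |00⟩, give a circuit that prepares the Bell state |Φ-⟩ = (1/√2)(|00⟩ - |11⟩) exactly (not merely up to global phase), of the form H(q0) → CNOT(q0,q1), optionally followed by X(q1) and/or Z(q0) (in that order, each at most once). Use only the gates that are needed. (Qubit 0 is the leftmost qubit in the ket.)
H(q0) → CNOT(q0,q1) → Z(q0)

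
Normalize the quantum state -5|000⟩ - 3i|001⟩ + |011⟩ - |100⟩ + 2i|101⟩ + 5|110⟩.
-0.6202|000⟩ - 0.3721i|001⟩ + 0.124|011⟩ - 0.124|100⟩ + 0.2481i|101⟩ + 0.6202|110⟩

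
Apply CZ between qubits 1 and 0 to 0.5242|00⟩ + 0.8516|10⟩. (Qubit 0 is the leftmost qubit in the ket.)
0.5242|00⟩ + 0.8516|10⟩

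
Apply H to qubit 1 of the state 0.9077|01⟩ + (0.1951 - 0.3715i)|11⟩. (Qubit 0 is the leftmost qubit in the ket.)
0.6418|00⟩ - 0.6418|01⟩ + (0.138 - 0.2627i)|10⟩ + (-0.138 + 0.2627i)|11⟩

H on qubit 1 mixes each pair of kets that differ only in qubit 1: amplitudes (a, b) of (|…0…⟩, |…1…⟩) become ((a + b)/√2, (a − b)/√2). Kets absent from the input have amplitude 0.
(|00⟩, |01⟩): (a, b) = (0, 0.9077) → (0.6418, -0.6418)
(|10⟩, |11⟩): (a, b) = (0, (0.1951 - 0.3715i)) → ((0.138 - 0.2627i), (-0.138 + 0.2627i))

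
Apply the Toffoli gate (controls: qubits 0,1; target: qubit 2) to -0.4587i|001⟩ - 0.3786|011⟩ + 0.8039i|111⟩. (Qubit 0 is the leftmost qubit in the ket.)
-0.4587i|001⟩ - 0.3786|011⟩ + 0.8039i|110⟩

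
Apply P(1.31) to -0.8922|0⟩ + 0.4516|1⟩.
-0.8922|0⟩ + (0.1164 + 0.4363i)|1⟩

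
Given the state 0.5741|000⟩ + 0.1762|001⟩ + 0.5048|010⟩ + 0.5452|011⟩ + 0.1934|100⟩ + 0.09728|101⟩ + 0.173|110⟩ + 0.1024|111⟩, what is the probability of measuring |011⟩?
0.2972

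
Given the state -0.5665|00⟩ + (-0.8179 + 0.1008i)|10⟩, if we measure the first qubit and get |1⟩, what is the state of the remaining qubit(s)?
(-0.9925 + 0.1223i)|0⟩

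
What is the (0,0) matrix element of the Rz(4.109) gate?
(-0.4651 - 0.8853i)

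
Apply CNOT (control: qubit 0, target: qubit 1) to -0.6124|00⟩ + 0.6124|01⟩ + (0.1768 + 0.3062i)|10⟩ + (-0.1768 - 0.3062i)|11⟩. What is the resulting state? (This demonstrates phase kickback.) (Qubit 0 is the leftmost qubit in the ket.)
-0.6124|00⟩ + 0.6124|01⟩ + (-0.1768 - 0.3062i)|10⟩ + (0.1768 + 0.3062i)|11⟩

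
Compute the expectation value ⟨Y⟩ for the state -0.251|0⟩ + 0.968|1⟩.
0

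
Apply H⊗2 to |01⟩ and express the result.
1/2|00⟩ - 1/2|01⟩ + 1/2|10⟩ - 1/2|11⟩

H⊗2 gives amp(|y⟩) = (1/2) Σ_x (−1)^(x·y) amp(|x⟩), where x·y is the number of positions in which both x and y have a 1.
|00⟩: (1)/2 = 1/2
|01⟩: (-1)/2 = -1/2
|10⟩: (1)/2 = 1/2
|11⟩: (-1)/2 = -1/2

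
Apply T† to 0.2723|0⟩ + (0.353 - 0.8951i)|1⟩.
0.2723|0⟩ + (-0.3833 - 0.8825i)|1⟩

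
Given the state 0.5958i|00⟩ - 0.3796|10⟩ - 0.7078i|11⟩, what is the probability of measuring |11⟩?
0.501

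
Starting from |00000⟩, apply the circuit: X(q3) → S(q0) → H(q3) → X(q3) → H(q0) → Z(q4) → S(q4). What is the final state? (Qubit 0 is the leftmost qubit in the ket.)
-1/2|00000⟩ + 1/2|00010⟩ - 1/2|10000⟩ + 1/2|10010⟩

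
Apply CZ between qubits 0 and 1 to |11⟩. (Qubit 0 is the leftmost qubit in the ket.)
-|11⟩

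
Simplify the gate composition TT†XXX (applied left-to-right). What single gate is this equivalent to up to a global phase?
X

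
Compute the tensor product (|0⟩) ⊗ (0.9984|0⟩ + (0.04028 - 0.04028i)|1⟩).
0.9984|00⟩ + (0.04028 - 0.04028i)|01⟩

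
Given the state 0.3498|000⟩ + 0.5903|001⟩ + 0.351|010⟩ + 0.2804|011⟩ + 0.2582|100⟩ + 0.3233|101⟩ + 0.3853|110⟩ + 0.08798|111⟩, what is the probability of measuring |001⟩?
0.3485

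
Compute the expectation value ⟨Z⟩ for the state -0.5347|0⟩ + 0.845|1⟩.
-0.4281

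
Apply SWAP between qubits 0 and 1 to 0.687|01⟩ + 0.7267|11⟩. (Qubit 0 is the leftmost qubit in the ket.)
0.687|10⟩ + 0.7267|11⟩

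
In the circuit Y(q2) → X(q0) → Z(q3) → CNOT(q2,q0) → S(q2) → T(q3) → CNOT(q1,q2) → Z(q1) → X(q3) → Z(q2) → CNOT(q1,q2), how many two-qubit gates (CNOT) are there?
3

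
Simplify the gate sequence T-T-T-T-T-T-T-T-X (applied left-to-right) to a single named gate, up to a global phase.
X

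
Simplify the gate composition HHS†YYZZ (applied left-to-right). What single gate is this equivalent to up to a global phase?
S†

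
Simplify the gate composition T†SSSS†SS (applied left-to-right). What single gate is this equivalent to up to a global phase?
T†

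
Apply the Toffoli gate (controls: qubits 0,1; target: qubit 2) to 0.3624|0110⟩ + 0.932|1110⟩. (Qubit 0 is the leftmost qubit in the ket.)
0.3624|0110⟩ + 0.932|1100⟩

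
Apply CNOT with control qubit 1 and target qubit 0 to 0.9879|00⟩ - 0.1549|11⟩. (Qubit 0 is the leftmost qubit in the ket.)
0.9879|00⟩ - 0.1549|01⟩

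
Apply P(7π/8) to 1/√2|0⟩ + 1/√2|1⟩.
1/√2|0⟩ + (-0.6533 + 0.2706i)|1⟩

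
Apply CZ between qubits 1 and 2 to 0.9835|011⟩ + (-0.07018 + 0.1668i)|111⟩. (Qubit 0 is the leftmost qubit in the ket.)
-0.9835|011⟩ + (0.07018 - 0.1668i)|111⟩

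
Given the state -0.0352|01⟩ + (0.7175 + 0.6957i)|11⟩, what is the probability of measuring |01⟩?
0.001239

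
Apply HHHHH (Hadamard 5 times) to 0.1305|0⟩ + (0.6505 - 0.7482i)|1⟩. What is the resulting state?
(0.5523 - 0.5291i)|0⟩ + (-0.3677 + 0.5291i)|1⟩

H² = I, so H^5 = H: a single Hadamard. With (a, b) = (0.1305, (0.6505 - 0.7482i)), H gives ((a + b)/√2, (a − b)/√2) = ((0.5523 - 0.5291i), (-0.3677 + 0.5291i)).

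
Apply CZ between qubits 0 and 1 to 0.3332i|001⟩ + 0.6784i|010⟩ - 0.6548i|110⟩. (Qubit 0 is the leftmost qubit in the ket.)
0.3332i|001⟩ + 0.6784i|010⟩ + 0.6548i|110⟩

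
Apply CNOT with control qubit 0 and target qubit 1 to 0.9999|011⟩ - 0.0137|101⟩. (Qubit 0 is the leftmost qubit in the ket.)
0.9999|011⟩ - 0.0137|111⟩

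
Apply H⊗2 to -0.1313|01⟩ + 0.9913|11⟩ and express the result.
0.43|00⟩ - 0.43|01⟩ - 0.5613|10⟩ + 0.5613|11⟩

H⊗2 gives amp(|y⟩) = (1/2) Σ_x (−1)^(x·y) amp(|x⟩), where x·y is the number of positions in which both x and y have a 1.
|00⟩: (-0.1313 + 0.9913)/2 = 0.43
|01⟩: (0.1313 - 0.9913)/2 = -0.43
|10⟩: (-0.1313 - 0.9913)/2 = -0.5613
|11⟩: (0.1313 + 0.9913)/2 = 0.5613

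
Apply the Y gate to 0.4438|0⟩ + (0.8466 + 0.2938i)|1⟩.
(0.2938 - 0.8466i)|0⟩ + 0.4438i|1⟩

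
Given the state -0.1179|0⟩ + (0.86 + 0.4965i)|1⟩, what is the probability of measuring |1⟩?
0.9861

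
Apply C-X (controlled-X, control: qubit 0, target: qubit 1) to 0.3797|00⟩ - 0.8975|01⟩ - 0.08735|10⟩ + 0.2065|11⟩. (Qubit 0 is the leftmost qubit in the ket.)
0.3797|00⟩ - 0.8975|01⟩ + 0.2065|10⟩ - 0.08735|11⟩

C-X leaves the control-|0⟩ kets |00⟩, |01⟩ unchanged and applies X to qubit 1 on the control-|1⟩ pair (|10⟩, |11⟩).
X = [[0, 1], [1, 0]].
With a = amp(|10⟩) = -0.08735 and b = amp(|11⟩) = 0.2065:
new amp(|10⟩) = (1)·b = 0.2065
new amp(|11⟩) = (1)·a = -0.08735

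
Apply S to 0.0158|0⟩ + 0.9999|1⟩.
0.0158|0⟩ + 0.9999i|1⟩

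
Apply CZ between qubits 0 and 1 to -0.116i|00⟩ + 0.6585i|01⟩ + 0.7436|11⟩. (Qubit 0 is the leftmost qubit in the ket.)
-0.116i|00⟩ + 0.6585i|01⟩ - 0.7436|11⟩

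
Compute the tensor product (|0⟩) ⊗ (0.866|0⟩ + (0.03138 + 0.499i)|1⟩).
0.866|00⟩ + (0.03138 + 0.499i)|01⟩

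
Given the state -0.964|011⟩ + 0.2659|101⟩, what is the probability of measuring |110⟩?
0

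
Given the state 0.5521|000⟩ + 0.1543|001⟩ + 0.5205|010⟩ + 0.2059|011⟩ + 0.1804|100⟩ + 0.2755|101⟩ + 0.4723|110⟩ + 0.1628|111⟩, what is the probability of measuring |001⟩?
0.02381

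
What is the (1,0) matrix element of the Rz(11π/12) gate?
0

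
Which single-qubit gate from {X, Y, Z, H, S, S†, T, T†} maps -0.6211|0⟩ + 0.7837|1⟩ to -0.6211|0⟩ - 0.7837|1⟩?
Z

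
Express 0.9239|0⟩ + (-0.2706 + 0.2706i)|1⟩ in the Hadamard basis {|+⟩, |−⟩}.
(0.462 + 0.1913i)|+⟩ + (0.8446 - 0.1913i)|−⟩

With |ψ⟩ = α|0⟩ + β|1⟩, the Hadamard-basis coefficients are ⟨+|ψ⟩ = (α + β)/√2 and ⟨−|ψ⟩ = (α − β)/√2.
Here α = 0.9239, β = (-0.2706 + 0.2706i): (α + β)/√2 = (0.462 + 0.1913i), (α − β)/√2 = (0.8446 - 0.1913i).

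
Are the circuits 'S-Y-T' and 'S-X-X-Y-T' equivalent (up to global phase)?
Yes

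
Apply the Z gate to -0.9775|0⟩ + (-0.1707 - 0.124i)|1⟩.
-0.9775|0⟩ + (0.1707 + 0.124i)|1⟩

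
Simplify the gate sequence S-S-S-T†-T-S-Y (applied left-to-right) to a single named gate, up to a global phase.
Y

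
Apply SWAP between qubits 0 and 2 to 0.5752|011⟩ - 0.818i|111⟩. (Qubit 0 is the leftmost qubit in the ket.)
0.5752|110⟩ - 0.818i|111⟩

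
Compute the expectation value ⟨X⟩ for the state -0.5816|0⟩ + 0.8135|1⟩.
-0.9463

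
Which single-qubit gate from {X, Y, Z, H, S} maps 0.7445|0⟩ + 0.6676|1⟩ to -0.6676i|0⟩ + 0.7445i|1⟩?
Y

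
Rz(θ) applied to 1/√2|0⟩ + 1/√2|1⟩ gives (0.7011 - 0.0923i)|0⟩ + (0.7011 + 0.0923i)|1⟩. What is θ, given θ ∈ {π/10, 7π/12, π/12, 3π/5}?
π/12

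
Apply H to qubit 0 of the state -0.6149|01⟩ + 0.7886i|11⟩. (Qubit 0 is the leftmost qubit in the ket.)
(-0.4348 + 0.5576i)|01⟩ + (-0.4348 - 0.5576i)|11⟩

H on qubit 0 mixes each pair of kets that differ only in qubit 0: amplitudes (a, b) of (|…0…⟩, |…1…⟩) become ((a + b)/√2, (a − b)/√2). Kets absent from the input have amplitude 0.
(|01⟩, |11⟩): (a, b) = (-0.6149, 0.7886i) → ((-0.4348 + 0.5576i), (-0.4348 - 0.5576i))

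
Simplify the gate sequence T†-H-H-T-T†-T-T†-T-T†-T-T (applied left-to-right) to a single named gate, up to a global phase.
T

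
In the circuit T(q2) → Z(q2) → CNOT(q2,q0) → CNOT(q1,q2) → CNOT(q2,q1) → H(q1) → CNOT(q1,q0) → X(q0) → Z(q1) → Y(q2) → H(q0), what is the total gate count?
11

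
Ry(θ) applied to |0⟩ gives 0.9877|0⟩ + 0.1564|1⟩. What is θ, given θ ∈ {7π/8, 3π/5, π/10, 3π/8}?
π/10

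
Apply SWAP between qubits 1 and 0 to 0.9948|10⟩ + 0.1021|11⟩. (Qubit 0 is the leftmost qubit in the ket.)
0.9948|01⟩ + 0.1021|11⟩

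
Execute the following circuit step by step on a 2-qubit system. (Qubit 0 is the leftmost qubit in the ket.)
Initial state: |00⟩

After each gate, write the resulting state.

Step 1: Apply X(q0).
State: |10⟩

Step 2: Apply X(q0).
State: |00⟩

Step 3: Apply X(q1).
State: |01⟩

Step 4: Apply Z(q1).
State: -|01⟩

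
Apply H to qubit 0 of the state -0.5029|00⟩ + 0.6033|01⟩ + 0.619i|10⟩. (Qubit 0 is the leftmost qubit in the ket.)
(-0.3556 + 0.4377i)|00⟩ + 0.4266|01⟩ + (-0.3556 - 0.4377i)|10⟩ + 0.4266|11⟩

H on qubit 0 mixes each pair of kets that differ only in qubit 0: amplitudes (a, b) of (|…0…⟩, |…1…⟩) become ((a + b)/√2, (a − b)/√2). Kets absent from the input have amplitude 0.
(|00⟩, |10⟩): (a, b) = (-0.5029, 0.619i) → ((-0.3556 + 0.4377i), (-0.3556 - 0.4377i))
(|01⟩, |11⟩): (a, b) = (0.6033, 0) → (0.4266, 0.4266)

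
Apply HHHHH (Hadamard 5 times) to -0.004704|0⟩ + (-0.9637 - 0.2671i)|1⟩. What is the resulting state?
(-0.6848 - 0.1889i)|0⟩ + (0.6781 + 0.1889i)|1⟩

H² = I, so H^5 = H: a single Hadamard. With (a, b) = (-0.004704, (-0.9637 - 0.2671i)), H gives ((a + b)/√2, (a − b)/√2) = ((-0.6848 - 0.1889i), (0.6781 + 0.1889i)).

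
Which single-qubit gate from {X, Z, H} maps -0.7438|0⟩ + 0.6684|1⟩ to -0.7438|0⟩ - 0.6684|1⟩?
Z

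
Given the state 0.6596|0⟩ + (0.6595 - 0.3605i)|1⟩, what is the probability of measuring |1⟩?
0.5649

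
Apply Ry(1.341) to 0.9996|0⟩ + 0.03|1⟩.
0.7646|0⟩ + 0.6446|1⟩

Ry(1.341) = [[cos(θ/2), −sin(θ/2)], [sin(θ/2), cos(θ/2)]]; θ = 1.341, cos(θ/2) ≈ 0.783511, sin(θ/2) ≈ 0.621378.
With a = amp(|0⟩) = 0.9996 and b = amp(|1⟩) = 0.03:
new amp(|0⟩) = (0.783511)·a + (-0.621378)·b = 0.7646
new amp(|1⟩) = (0.621378)·a + (0.783511)·b = 0.6446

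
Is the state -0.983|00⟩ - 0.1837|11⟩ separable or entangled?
Entangled

Writing the state as a|00⟩ + b|01⟩ + c|10⟩ + d|11⟩, it is a product state iff ad − bc = 0.
Here (a, b, c, d) = (-0.983, 0, 0, -0.1837): ad − bc = (-0.983)(-0.1837) − (0)(0) = 0.1806 ≠ 0, so the state is entangled.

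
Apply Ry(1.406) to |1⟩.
-0.6465|0⟩ + 0.7629|1⟩

Ry(1.406) = [[cos(θ/2), −sin(θ/2)], [sin(θ/2), cos(θ/2)]]; θ = 1.406, cos(θ/2) ≈ 0.762906, sin(θ/2) ≈ 0.646509.
With a = amp(|0⟩) = 0 and b = amp(|1⟩) = 1:
new amp(|0⟩) = (0.762906)·a + (-0.646509)·b = -0.6465
new amp(|1⟩) = (0.646509)·a + (0.762906)·b = 0.7629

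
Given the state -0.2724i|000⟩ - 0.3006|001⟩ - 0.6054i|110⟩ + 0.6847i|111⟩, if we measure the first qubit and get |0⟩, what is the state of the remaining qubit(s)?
-0.6715i|00⟩ - 0.741|01⟩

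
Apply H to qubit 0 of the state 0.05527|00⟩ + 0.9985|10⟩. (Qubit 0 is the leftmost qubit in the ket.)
0.7451|00⟩ - 0.667|10⟩

H on qubit 0 mixes each pair of kets that differ only in qubit 0: amplitudes (a, b) of (|…0…⟩, |…1…⟩) become ((a + b)/√2, (a − b)/√2). Kets absent from the input have amplitude 0.
(|00⟩, |10⟩): (a, b) = (0.05527, 0.9985) → (0.7451, -0.667)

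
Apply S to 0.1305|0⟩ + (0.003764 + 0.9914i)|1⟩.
0.1305|0⟩ + (-0.9914 + 0.003764i)|1⟩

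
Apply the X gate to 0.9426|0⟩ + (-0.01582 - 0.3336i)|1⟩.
(-0.01582 - 0.3336i)|0⟩ + 0.9426|1⟩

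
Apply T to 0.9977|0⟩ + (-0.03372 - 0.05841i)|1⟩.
0.9977|0⟩ + (0.01746 - 0.06515i)|1⟩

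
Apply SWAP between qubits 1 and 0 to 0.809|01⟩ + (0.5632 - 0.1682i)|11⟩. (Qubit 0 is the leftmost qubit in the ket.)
0.809|10⟩ + (0.5632 - 0.1682i)|11⟩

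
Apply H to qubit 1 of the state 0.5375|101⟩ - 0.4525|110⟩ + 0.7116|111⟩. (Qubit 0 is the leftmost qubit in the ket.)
-0.32|100⟩ + 0.8832|101⟩ + 0.32|110⟩ - 0.1231|111⟩

H on qubit 1 mixes each pair of kets that differ only in qubit 1: amplitudes (a, b) of (|…0…⟩, |…1…⟩) become ((a + b)/√2, (a − b)/√2). Kets absent from the input have amplitude 0.
(|100⟩, |110⟩): (a, b) = (0, -0.4525) → (-0.32, 0.32)
(|101⟩, |111⟩): (a, b) = (0.5375, 0.7116) → (0.8832, -0.1231)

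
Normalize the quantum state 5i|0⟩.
i|0⟩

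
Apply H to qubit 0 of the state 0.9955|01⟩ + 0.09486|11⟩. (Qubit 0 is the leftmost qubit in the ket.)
0.771|01⟩ + 0.6368|11⟩

H on qubit 0 mixes each pair of kets that differ only in qubit 0: amplitudes (a, b) of (|…0…⟩, |…1…⟩) become ((a + b)/√2, (a − b)/√2). Kets absent from the input have amplitude 0.
(|01⟩, |11⟩): (a, b) = (0.9955, 0.09486) → (0.771, 0.6368)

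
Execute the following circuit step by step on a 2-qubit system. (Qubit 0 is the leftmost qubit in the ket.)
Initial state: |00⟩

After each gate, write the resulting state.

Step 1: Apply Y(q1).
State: i|01⟩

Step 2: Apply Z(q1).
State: -i|01⟩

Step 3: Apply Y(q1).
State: -|00⟩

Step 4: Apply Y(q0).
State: -i|10⟩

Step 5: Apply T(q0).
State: (1/√2 - (1/√2)i)|10⟩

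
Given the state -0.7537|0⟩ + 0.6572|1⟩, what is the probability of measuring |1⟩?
0.4319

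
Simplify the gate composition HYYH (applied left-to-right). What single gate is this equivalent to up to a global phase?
I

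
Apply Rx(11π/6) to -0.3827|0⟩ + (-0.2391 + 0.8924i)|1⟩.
(0.6006 + 0.06188i)|0⟩ + (0.231 - 0.7629i)|1⟩

Rx(11π/6) = [[cos(θ/2), −i·sin(θ/2)], [−i·sin(θ/2), cos(θ/2)]]; θ = 11π/6, cos(θ/2) ≈ -0.965926, sin(θ/2) ≈ 0.258819.
With a = amp(|0⟩) = -0.3827 and b = amp(|1⟩) = (-0.2391 + 0.8924i):
new amp(|0⟩) = (-0.965926)·a + (-0.258819i)·b = (0.6006 + 0.06188i)
new amp(|1⟩) = (-0.258819i)·a + (-0.965926)·b = (0.231 - 0.7629i)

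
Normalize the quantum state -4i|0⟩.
-i|0⟩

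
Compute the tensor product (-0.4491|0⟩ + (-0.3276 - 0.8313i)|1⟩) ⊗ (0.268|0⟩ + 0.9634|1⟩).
-0.1204|00⟩ - 0.4327|01⟩ + (-0.0878 - 0.2228i)|10⟩ + (-0.3156 - 0.8009i)|11⟩

amp(|b₁b₂…⟩) = product of the factor amplitudes for bits b₁, b₂, …; only kets whose every factor amplitude is nonzero survive.
|00⟩: (-0.4491)(0.268) = -0.1204
|01⟩: (-0.4491)(0.9634) = -0.4327
|10⟩: (-0.3276 - 0.8313i)(0.268) = (-0.0878 - 0.2228i)
|11⟩: (-0.3276 - 0.8313i)(0.9634) = (-0.3156 - 0.8009i)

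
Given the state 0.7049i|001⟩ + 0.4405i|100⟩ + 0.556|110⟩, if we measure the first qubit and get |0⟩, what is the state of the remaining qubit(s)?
i|01⟩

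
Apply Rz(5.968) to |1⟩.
(-0.9876 + 0.1569i)|1⟩

Rz(5.968) = [[e^(−iθ/2), 0], [0, e^(iθ/2)]] with e^(±iθ/2) = cos(θ/2) ± i·sin(θ/2); θ = 5.968, cos(θ/2) ≈ -0.987608, sin(θ/2) ≈ 0.156941.
With a = amp(|0⟩) = 0 and b = amp(|1⟩) = 1:
new amp(|0⟩) = (-0.987608 - 0.156941i)·a = 0
new amp(|1⟩) = (-0.987608 + 0.156941i)·b = (-0.9876 + 0.1569i)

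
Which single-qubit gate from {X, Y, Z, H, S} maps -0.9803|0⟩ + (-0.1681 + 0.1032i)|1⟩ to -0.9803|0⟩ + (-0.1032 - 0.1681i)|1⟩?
S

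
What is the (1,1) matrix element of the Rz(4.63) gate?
(-0.6774 + 0.7356i)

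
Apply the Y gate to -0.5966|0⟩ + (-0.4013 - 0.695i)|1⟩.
(-0.695 + 0.4013i)|0⟩ - 0.5966i|1⟩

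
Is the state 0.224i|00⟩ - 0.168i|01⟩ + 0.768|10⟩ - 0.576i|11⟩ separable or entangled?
Entangled

Writing the state as a|00⟩ + b|01⟩ + c|10⟩ + d|11⟩, it is a product state iff ad − bc = 0.
Here (a, b, c, d) = (0.224i, -0.168i, 0.768, -0.576i): ad − bc = (0.224i)(-0.576i) − (-0.168i)(0.768) = (0.129 + 0.129i) ≠ 0, so the state is entangled.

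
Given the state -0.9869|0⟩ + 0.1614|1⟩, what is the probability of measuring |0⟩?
0.974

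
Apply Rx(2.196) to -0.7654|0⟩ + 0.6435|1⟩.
(-0.3485 - 0.5729i)|0⟩ + (0.293 + 0.6814i)|1⟩

Rx(2.196) = [[cos(θ/2), −i·sin(θ/2)], [−i·sin(θ/2), cos(θ/2)]]; θ = 2.196, cos(θ/2) ≈ 0.455378, sin(θ/2) ≈ 0.890298.
With a = amp(|0⟩) = -0.7654 and b = amp(|1⟩) = 0.6435:
new amp(|0⟩) = (0.455378)·a + (-0.890298i)·b = (-0.3485 - 0.5729i)
new amp(|1⟩) = (-0.890298i)·a + (0.455378)·b = (0.293 + 0.6814i)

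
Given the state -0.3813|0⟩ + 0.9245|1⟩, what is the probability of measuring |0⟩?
0.1454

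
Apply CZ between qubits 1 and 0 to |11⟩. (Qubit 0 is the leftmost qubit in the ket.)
-|11⟩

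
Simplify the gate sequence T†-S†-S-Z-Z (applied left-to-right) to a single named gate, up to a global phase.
T†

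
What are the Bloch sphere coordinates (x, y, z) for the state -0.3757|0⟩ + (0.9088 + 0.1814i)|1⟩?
(-0.6829, -0.1363, -0.7177)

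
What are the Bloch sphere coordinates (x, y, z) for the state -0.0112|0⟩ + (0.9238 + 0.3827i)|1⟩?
(-0.02069, -0.008572, -0.9997)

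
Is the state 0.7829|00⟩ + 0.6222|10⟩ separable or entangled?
Separable

Writing the state as a|00⟩ + b|01⟩ + c|10⟩ + d|11⟩, it is a product state iff ad − bc = 0.
Here (a, b, c, d) = (0.7829, 0, 0.6222, 0): ad − bc = (0.7829)(0) − (0)(0.6222) = 0, so the state is separable.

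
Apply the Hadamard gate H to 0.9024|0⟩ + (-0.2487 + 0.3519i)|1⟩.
(0.4622 + 0.2488i)|0⟩ + (0.814 - 0.2488i)|1⟩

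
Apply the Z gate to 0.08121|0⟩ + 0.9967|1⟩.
0.08121|0⟩ - 0.9967|1⟩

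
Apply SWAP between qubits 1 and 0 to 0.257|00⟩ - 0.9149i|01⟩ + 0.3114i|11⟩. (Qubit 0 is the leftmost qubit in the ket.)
0.257|00⟩ - 0.9149i|10⟩ + 0.3114i|11⟩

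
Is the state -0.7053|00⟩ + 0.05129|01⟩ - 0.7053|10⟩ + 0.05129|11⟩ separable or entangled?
Separable

Writing the state as a|00⟩ + b|01⟩ + c|10⟩ + d|11⟩, it is a product state iff ad − bc = 0.
Here (a, b, c, d) = (-0.7053, 0.05129, -0.7053, 0.05129): ad − bc = (-0.7053)(0.05129) − (0.05129)(-0.7053) = 0, so the state is separable.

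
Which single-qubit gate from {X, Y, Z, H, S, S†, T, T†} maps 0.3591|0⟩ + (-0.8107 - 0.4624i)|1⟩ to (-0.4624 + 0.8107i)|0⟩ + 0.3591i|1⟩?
Y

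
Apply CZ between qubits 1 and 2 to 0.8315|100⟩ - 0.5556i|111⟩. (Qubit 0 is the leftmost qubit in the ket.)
0.8315|100⟩ + 0.5556i|111⟩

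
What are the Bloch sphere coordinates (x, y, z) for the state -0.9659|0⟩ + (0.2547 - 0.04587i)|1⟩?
(-0.492, 0.08861, 0.866)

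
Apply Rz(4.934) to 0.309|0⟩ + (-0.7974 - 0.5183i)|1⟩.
(-0.2413 - 0.193i)|0⟩ + (0.9465 - 0.09327i)|1⟩

Rz(4.934) = [[e^(−iθ/2), 0], [0, e^(iθ/2)]] with e^(±iθ/2) = cos(θ/2) ± i·sin(θ/2); θ = 4.934, cos(θ/2) ≈ -0.780961, sin(θ/2) ≈ 0.624579.
With a = amp(|0⟩) = 0.309 and b = amp(|1⟩) = (-0.7974 - 0.5183i):
new amp(|0⟩) = (-0.780961 - 0.624579i)·a = (-0.2413 - 0.193i)
new amp(|1⟩) = (-0.780961 + 0.624579i)·b = (0.9465 - 0.09327i)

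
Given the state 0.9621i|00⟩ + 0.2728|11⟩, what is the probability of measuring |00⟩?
0.9256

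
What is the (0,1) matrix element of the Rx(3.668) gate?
-0.9656i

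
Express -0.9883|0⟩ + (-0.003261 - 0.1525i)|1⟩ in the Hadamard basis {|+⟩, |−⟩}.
(-0.7011 - 0.1078i)|+⟩ + (-0.6965 + 0.1078i)|−⟩

With |ψ⟩ = α|0⟩ + β|1⟩, the Hadamard-basis coefficients are ⟨+|ψ⟩ = (α + β)/√2 and ⟨−|ψ⟩ = (α − β)/√2.
Here α = -0.9883, β = (-0.003261 - 0.1525i): (α + β)/√2 = (-0.7011 - 0.1078i), (α − β)/√2 = (-0.6965 + 0.1078i).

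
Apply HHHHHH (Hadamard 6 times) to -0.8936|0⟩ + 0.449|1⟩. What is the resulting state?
-0.8936|0⟩ + 0.449|1⟩

H² = I, so an even number of Hadamards cancels: H^6 = I and the state is unchanged.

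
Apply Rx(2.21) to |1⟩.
-0.8935i|0⟩ + 0.4491|1⟩

Rx(2.21) = [[cos(θ/2), −i·sin(θ/2)], [−i·sin(θ/2), cos(θ/2)]]; θ = 2.21, cos(θ/2) ≈ 0.449134, sin(θ/2) ≈ 0.893464.
With a = amp(|0⟩) = 0 and b = amp(|1⟩) = 1:
new amp(|0⟩) = (0.449134)·a + (-0.893464i)·b = -0.8935i
new amp(|1⟩) = (-0.893464i)·a + (0.449134)·b = 0.4491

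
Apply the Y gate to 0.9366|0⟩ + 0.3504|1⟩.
-0.3504i|0⟩ + 0.9366i|1⟩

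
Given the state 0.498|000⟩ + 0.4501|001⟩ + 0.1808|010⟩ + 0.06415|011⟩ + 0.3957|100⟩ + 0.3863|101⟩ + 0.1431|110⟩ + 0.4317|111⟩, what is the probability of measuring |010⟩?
0.03269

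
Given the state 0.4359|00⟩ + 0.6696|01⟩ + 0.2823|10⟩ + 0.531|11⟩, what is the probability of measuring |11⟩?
0.282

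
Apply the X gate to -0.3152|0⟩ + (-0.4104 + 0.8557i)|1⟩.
(-0.4104 + 0.8557i)|0⟩ - 0.3152|1⟩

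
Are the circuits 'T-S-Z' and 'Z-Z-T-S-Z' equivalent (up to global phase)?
Yes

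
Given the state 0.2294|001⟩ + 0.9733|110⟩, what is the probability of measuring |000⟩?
0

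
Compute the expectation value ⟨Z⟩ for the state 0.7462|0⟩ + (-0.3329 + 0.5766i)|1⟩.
0.1135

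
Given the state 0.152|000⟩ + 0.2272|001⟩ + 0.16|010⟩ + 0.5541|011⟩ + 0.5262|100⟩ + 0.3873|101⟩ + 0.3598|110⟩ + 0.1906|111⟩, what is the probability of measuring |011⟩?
0.307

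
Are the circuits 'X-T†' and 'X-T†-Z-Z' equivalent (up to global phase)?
Yes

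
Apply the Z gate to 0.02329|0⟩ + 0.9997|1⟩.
0.02329|0⟩ - 0.9997|1⟩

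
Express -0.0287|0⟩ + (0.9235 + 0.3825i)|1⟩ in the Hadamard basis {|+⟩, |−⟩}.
(0.6327 + 0.2705i)|+⟩ + (-0.6733 - 0.2705i)|−⟩

With |ψ⟩ = α|0⟩ + β|1⟩, the Hadamard-basis coefficients are ⟨+|ψ⟩ = (α + β)/√2 and ⟨−|ψ⟩ = (α − β)/√2.
Here α = -0.0287, β = (0.9235 + 0.3825i): (α + β)/√2 = (0.6327 + 0.2705i), (α − β)/√2 = (-0.6733 - 0.2705i).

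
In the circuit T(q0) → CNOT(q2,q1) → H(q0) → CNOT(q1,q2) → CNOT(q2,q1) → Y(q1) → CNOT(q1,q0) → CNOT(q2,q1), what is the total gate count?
8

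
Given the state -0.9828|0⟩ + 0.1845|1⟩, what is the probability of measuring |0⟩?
0.9659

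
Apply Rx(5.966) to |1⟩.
-0.1579i|0⟩ - 0.9875|1⟩

Rx(5.966) = [[cos(θ/2), −i·sin(θ/2)], [−i·sin(θ/2), cos(θ/2)]]; θ = 5.966, cos(θ/2) ≈ -0.987451, sin(θ/2) ≈ 0.157929.
With a = amp(|0⟩) = 0 and b = amp(|1⟩) = 1:
new amp(|0⟩) = (-0.987451)·a + (-0.157929i)·b = -0.1579i
new amp(|1⟩) = (-0.157929i)·a + (-0.987451)·b = -0.9875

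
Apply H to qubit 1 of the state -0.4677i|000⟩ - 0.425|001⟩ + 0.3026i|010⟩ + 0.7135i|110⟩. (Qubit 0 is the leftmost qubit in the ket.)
-0.1167i|000⟩ - 0.3005|001⟩ - 0.5447i|010⟩ - 0.3005|011⟩ + 0.5045i|100⟩ - 0.5045i|110⟩

H on qubit 1 mixes each pair of kets that differ only in qubit 1: amplitudes (a, b) of (|…0…⟩, |…1…⟩) become ((a + b)/√2, (a − b)/√2). Kets absent from the input have amplitude 0.
(|000⟩, |010⟩): (a, b) = (-0.4677i, 0.3026i) → (-0.1167i, -0.5447i)
(|001⟩, |011⟩): (a, b) = (-0.425, 0) → (-0.3005, -0.3005)
(|100⟩, |110⟩): (a, b) = (0, 0.7135i) → (0.5045i, -0.5045i)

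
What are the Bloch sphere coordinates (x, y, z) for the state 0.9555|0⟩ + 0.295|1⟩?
(0.5637, 0, 0.826)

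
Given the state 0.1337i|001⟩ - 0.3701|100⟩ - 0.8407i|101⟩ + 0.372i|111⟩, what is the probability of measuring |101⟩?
0.7068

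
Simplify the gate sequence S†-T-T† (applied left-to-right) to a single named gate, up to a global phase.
S†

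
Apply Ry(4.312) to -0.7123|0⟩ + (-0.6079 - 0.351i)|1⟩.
(0.9002 + 0.2926i)|0⟩ + (-0.258 + 0.1939i)|1⟩

Ry(4.312) = [[cos(θ/2), −sin(θ/2)], [sin(θ/2), cos(θ/2)]]; θ = 4.312, cos(θ/2) ≈ -0.552369, sin(θ/2) ≈ 0.8336.
With a = amp(|0⟩) = -0.7123 and b = amp(|1⟩) = (-0.6079 - 0.351i):
new amp(|0⟩) = (-0.552369)·a + (-0.8336)·b = (0.9002 + 0.2926i)
new amp(|1⟩) = (0.8336)·a + (-0.552369)·b = (-0.258 + 0.1939i)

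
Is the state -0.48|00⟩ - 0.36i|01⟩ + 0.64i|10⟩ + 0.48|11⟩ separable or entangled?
Entangled

Writing the state as a|00⟩ + b|01⟩ + c|10⟩ + d|11⟩, it is a product state iff ad − bc = 0.
Here (a, b, c, d) = (-0.48, -0.36i, 0.64i, 0.48): ad − bc = (-0.48)(0.48) − (-0.36i)(0.64i) = -0.4608 ≠ 0, so the state is entangled.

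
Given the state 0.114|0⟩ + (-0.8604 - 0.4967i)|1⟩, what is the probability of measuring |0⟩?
0.013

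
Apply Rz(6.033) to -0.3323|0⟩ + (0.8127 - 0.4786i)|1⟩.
(0.3297 + 0.04146i)|0⟩ + (-0.7466 + 0.5763i)|1⟩

Rz(6.033) = [[e^(−iθ/2), 0], [0, e^(iθ/2)]] with e^(±iθ/2) = cos(θ/2) ± i·sin(θ/2); θ = 6.033, cos(θ/2) ≈ -0.992186, sin(θ/2) ≈ 0.124767.
With a = amp(|0⟩) = -0.3323 and b = amp(|1⟩) = (0.8127 - 0.4786i):
new amp(|0⟩) = (-0.992186 - 0.124767i)·a = (0.3297 + 0.04146i)
new amp(|1⟩) = (-0.992186 + 0.124767i)·b = (-0.7466 + 0.5763i)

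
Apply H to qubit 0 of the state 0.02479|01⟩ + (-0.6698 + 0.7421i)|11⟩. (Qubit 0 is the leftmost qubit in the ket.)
(-0.4561 + 0.5247i)|01⟩ + (0.4911 - 0.5247i)|11⟩

H on qubit 0 mixes each pair of kets that differ only in qubit 0: amplitudes (a, b) of (|…0…⟩, |…1…⟩) become ((a + b)/√2, (a − b)/√2). Kets absent from the input have amplitude 0.
(|01⟩, |11⟩): (a, b) = (0.02479, (-0.6698 + 0.7421i)) → ((-0.4561 + 0.5247i), (0.4911 - 0.5247i))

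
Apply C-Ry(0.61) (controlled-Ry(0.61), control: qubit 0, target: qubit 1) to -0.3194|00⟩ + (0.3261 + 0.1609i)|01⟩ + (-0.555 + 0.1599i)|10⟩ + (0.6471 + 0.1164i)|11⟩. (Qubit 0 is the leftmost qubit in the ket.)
-0.3194|00⟩ + (0.3261 + 0.1609i)|01⟩ + (-0.7237 + 0.1176i)|10⟩ + (0.4506 + 0.159i)|11⟩

C-Ry(0.61) leaves the control-|0⟩ kets |00⟩, |01⟩ unchanged and applies Ry(0.61) to qubit 1 on the control-|1⟩ pair (|10⟩, |11⟩).
Ry(0.61) = [[cos(θ/2), −sin(θ/2)], [sin(θ/2), cos(θ/2)]]; θ = 0.61, cos(θ/2) ≈ 0.953847, sin(θ/2) ≈ 0.300293.
With a = amp(|10⟩) = (-0.555 + 0.1599i) and b = amp(|11⟩) = (0.6471 + 0.1164i):
new amp(|10⟩) = (0.953847)·a + (-0.300293)·b = (-0.7237 + 0.1176i)
new amp(|11⟩) = (0.300293)·a + (0.953847)·b = (0.4506 + 0.159i)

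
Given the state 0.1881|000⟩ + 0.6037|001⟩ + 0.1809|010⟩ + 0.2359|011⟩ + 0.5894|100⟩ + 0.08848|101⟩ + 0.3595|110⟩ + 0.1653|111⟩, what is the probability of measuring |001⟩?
0.3645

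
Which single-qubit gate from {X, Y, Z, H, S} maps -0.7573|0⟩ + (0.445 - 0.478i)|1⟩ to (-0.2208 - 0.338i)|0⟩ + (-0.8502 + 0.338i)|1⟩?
H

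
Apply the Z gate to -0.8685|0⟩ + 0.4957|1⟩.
-0.8685|0⟩ - 0.4957|1⟩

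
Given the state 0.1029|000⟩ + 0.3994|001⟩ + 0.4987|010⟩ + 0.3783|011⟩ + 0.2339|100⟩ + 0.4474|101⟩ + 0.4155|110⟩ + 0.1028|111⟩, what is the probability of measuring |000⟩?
0.01059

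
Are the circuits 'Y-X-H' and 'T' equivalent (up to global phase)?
No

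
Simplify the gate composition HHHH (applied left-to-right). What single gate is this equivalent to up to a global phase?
I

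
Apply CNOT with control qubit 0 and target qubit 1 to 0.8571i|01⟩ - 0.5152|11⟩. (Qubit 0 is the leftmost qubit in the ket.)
0.8571i|01⟩ - 0.5152|10⟩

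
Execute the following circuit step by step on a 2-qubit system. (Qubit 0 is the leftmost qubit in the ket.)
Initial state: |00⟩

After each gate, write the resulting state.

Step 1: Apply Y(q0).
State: i|10⟩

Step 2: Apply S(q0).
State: -|10⟩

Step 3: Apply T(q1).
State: -|10⟩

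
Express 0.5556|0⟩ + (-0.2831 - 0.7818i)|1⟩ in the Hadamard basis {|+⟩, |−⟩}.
(0.1927 - 0.5528i)|+⟩ + (0.5931 + 0.5528i)|−⟩

With |ψ⟩ = α|0⟩ + β|1⟩, the Hadamard-basis coefficients are ⟨+|ψ⟩ = (α + β)/√2 and ⟨−|ψ⟩ = (α − β)/√2.
Here α = 0.5556, β = (-0.2831 - 0.7818i): (α + β)/√2 = (0.1927 - 0.5528i), (α − β)/√2 = (0.5931 + 0.5528i).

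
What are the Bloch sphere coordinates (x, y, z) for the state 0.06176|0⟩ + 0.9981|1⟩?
(0.1233, 0, -0.9924)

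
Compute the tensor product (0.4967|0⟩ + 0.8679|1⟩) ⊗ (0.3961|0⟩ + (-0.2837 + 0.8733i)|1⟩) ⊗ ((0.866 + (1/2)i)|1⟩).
(0.1704 + 0.09837i)|001⟩ + (-0.3389 + 0.3052i)|011⟩ + (0.2977 + 0.1719i)|101⟩ + (-0.5922 + 0.5333i)|111⟩

amp(|b₁b₂…⟩) = product of the factor amplitudes for bits b₁, b₂, …; only kets whose every factor amplitude is nonzero survive.
|001⟩: (0.4967)(0.3961)(0.866 + (1/2)i) = (0.1704 + 0.09837i)
|011⟩: (0.4967)(-0.2837 + 0.8733i)(0.866 + (1/2)i) = (-0.3389 + 0.3052i)
|101⟩: (0.8679)(0.3961)(0.866 + (1/2)i) = (0.2977 + 0.1719i)
|111⟩: (0.8679)(-0.2837 + 0.8733i)(0.866 + (1/2)i) = (-0.5922 + 0.5333i)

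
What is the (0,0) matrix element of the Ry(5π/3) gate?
-0.866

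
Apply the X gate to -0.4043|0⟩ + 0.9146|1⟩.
0.9146|0⟩ - 0.4043|1⟩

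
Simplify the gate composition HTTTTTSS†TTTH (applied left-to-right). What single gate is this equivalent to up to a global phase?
I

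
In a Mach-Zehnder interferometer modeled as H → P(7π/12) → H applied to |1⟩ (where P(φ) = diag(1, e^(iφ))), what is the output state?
(0.6294 - 0.483i)|0⟩ + (0.3706 + 0.483i)|1⟩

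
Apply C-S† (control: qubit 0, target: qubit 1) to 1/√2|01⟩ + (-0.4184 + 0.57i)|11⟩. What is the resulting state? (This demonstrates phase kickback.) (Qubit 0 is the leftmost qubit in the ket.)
1/√2|01⟩ + (0.57 + 0.4184i)|11⟩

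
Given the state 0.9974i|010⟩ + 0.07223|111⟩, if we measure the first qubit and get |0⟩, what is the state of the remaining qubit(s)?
i|10⟩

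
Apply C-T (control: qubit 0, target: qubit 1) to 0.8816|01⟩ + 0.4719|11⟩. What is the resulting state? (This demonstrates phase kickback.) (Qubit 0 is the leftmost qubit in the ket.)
0.8816|01⟩ + (0.3337 + 0.3337i)|11⟩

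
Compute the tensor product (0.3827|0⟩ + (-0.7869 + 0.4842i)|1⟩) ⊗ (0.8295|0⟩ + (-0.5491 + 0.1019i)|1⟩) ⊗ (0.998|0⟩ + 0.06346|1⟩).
0.3168|000⟩ + 0.02015|001⟩ + (-0.2097 + 0.03892i)|010⟩ + (-0.01334 + 0.002475i)|011⟩ + (-0.6514 + 0.4008i)|100⟩ + (-0.04142 + 0.02549i)|101⟩ + (0.382 - 0.3454i)|110⟩ + (0.02429 - 0.02196i)|111⟩

amp(|b₁b₂…⟩) = product of the factor amplitudes for bits b₁, b₂, …; only kets whose every factor amplitude is nonzero survive.
|000⟩: (0.3827)(0.8295)(0.998) = 0.3168
|001⟩: (0.3827)(0.8295)(0.06346) = 0.02015
|010⟩: (0.3827)(-0.5491 + 0.1019i)(0.998) = (-0.2097 + 0.03892i)
|011⟩: (0.3827)(-0.5491 + 0.1019i)(0.06346) = (-0.01334 + 0.002475i)
|100⟩: (-0.7869 + 0.4842i)(0.8295)(0.998) = (-0.6514 + 0.4008i)
|101⟩: (-0.7869 + 0.4842i)(0.8295)(0.06346) = (-0.04142 + 0.02549i)
|110⟩: (-0.7869 + 0.4842i)(-0.5491 + 0.1019i)(0.998) = (0.382 - 0.3454i)
|111⟩: (-0.7869 + 0.4842i)(-0.5491 + 0.1019i)(0.06346) = (0.02429 - 0.02196i)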